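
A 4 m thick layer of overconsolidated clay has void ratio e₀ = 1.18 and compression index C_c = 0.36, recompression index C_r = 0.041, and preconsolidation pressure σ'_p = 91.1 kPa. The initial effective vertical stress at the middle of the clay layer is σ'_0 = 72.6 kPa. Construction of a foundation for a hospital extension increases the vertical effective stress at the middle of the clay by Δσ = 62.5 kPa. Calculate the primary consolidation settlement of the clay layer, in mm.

S_c ≈ 120 mm

Final effective stress: σ'_f = 72.6 + 62.5 = 135.1 kPa.
σ'_f = 135.1 > σ'_p = 91.1 kPa, so the stress path crosses the preconsolidation pressure — recompression up to σ'_p, then virgin compression beyond:
S_c = H/(1+e₀)·[C_r·log₁₀(σ'_p/σ'_0) + C_c·log₁₀(σ'_f/σ'_p)]
    = 4/2.18 × [0.041×log₁₀(91.1/72.6) + 0.36×log₁₀(135.1/91.1)]
    = 1.8349 × [0.0040419 + 0.061609] = 0.1205 m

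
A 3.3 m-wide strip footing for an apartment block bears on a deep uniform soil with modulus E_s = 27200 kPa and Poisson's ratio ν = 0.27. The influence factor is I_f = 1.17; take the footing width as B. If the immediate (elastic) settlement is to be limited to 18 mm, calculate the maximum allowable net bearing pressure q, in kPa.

S_e = q·B·(1−ν²)/E_s · I_f  ⇒  q = S_e·E_s / (B·(1−ν²)·I_f).
q = 0.018 × 27200 / (3.3 × 0.9271 × 1.17) = 136.8 kPa

q ≈ 137 kPa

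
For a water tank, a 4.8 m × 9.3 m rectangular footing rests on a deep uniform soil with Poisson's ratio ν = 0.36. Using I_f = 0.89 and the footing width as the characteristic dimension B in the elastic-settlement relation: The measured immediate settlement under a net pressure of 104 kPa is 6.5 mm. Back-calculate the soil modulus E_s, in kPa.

E_s ≈ 59500 kPa

S_e = q·B·(1−ν²)/E_s · I_f  ⇒  E_s = q·B·(1−ν²)·I_f / S_e.
E_s = 104 × 4.8 × 0.8704 × 0.89 / 0.0065 = 59490 kPa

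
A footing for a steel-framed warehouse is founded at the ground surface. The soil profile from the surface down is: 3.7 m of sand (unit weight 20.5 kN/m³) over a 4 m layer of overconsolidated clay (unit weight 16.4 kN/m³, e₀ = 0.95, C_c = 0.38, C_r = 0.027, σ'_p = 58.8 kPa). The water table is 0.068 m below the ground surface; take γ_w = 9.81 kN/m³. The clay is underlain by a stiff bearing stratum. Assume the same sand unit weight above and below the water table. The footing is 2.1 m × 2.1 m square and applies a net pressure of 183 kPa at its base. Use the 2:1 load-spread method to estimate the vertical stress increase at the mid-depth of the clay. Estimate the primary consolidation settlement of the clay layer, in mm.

S_c ≈ 44.8 mm

Mid-depth of clay below the ground surface: z = 3.7 + 4/2 = 5.7 m.
Total vertical stress at mid-clay: σ_v = 20.5×3.7 + 16.4×2 = 108.65 kPa.
Pore pressure: u = 9.81×(5.7 − 0.068) = 55.25 kPa.
Initial effective stress: σ'_0 = σ_v − u = 108.65 − 55.25 = 53.4 kPa.
Stress increase at mid-clay by the 2:1 spreading method:
Δσ = qBL/((B+z)(L+z)) = 183×2.1×2.1/((2.1+5.7)(2.1+5.7)) = 13.265 kPa
Final effective stress: σ'_f = 53.4 + 13.265 = 66.665 kPa.
σ'_f = 66.665 > σ'_p = 58.8 kPa, so the stress path crosses the preconsolidation pressure — recompression up to σ'_p, then virgin compression beyond:
S_c = H/(1+e₀)·[C_r·log₁₀(σ'_p/σ'_0) + C_c·log₁₀(σ'_f/σ'_p)]
    = 4/1.95 × [0.027×log₁₀(58.8/53.4) + 0.38×log₁₀(66.665/58.8)]
    = 2.0513 × [0.0011296 + 0.020718] = 0.04482 m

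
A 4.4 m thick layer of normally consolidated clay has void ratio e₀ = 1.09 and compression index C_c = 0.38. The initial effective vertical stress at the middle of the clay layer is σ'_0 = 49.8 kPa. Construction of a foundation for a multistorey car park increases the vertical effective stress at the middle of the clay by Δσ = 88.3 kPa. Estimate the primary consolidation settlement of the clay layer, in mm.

Final effective stress: σ'_f = σ'_0 + Δσ = 49.8 + 88.3 = 138.1 kPa.
Normally consolidated clay, so the full stress increment lies on the virgin compression line:
S_c = C_c·H/(1+e₀)·log₁₀(σ'_f/σ'_0) = 0.38×4.4/(1+1.09)×log₁₀(138.1/49.8)
    = 0.8 × 0.44296 = 0.3544 m

S_c ≈ 354 mm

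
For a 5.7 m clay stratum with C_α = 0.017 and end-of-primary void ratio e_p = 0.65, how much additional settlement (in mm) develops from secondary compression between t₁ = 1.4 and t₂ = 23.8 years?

S_s ≈ 72.3 mm

Secondary compression: S_s = C_α·H/(1+e_p)·log₁₀(t₂/t₁)
S_s = 0.017×5.7/(1+0.65)×log₁₀(23.8/1.4)
    = 0.05873 × 1.23 = 0.07226 m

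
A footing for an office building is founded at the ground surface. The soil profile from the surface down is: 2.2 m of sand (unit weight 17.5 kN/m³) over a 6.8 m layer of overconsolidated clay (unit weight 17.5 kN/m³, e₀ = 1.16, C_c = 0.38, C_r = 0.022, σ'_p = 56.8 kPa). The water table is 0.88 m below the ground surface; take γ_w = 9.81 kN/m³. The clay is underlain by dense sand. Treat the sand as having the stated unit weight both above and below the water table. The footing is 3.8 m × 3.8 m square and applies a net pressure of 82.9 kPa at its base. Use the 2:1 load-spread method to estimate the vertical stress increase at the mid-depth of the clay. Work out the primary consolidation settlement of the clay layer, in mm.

Mid-depth of clay below the ground surface: z = 2.2 + 6.8/2 = 5.6 m.
Total vertical stress at mid-clay: σ_v = 17.5×2.2 + 17.5×3.4 = 98 kPa.
Pore pressure: u = 9.81×(5.6 − 0.88) = 46.303 kPa.
Initial effective stress: σ'_0 = σ_v − u = 98 − 46.303 = 51.697 kPa.
Stress increase at mid-clay by the 2:1 spreading method:
Δσ = qBL/((B+z)(L+z)) = 82.9×3.8×3.8/((3.8+5.6)(3.8+5.6)) = 13.548 kPa
Final effective stress: σ'_f = 51.697 + 13.548 = 65.245 kPa.
σ'_f = 65.245 > σ'_p = 56.8 kPa, so the stress path crosses the preconsolidation pressure — recompression up to σ'_p, then virgin compression beyond:
S_c = H/(1+e₀)·[C_r·log₁₀(σ'_p/σ'_0) + C_c·log₁₀(σ'_f/σ'_p)]
    = 6.8/2.16 × [0.022×log₁₀(56.8/51.697) + 0.38×log₁₀(65.245/56.8)]
    = 3.1481 × [0.00089943 + 0.022876] = 0.07485 m

S_c ≈ 74.8 mm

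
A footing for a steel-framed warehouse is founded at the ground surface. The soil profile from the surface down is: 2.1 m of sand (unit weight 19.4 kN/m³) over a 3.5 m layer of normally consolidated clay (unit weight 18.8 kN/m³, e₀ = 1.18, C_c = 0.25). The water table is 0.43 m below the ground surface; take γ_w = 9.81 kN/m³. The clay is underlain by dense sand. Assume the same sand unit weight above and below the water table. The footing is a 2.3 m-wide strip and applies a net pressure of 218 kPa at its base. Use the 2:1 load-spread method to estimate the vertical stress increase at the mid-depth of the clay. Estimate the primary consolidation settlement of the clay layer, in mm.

Mid-depth of clay below the ground surface: z = 2.1 + 3.5/2 = 3.85 m.
Total vertical stress at mid-clay: σ_v = 19.4×2.1 + 18.8×1.75 = 73.64 kPa.
Pore pressure: u = 9.81×(3.85 − 0.43) = 33.55 kPa.
Initial effective stress: σ'_0 = σ_v − u = 73.64 − 33.55 = 40.09 kPa.
Stress increase at mid-clay by the 2:1 spreading method:
Δσ = qB/(B+z) = 218×2.3/(2.3+3.85) = 81.528 kPa
Final effective stress: σ'_f = σ'_0 + Δσ = 40.09 + 81.528 = 121.62 kPa.
Normally consolidated clay, so the full stress increment lies on the virgin compression line:
S_c = C_c·H/(1+e₀)·log₁₀(σ'_f/σ'_0) = 0.25×3.5/(1+1.18)×log₁₀(121.62/40.09)
    = 0.40138 × 0.48197 = 0.1935 m

S_c ≈ 193 mm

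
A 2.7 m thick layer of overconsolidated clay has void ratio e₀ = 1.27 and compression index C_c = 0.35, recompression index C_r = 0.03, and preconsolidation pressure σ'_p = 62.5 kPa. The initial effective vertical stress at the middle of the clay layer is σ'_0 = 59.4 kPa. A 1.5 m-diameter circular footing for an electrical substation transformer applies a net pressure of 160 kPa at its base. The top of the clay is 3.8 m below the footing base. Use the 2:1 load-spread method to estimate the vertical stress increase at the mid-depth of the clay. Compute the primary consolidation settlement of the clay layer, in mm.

Mid-depth of clay below the footing base: z = 3.8 + 2.7/2 = 5.15 m.
Stress increase at mid-clay by the 2:1 spreading method:
Δσ ≈ qD²/(D+z)² = 160×1.5²/(1.5+5.15)² = 8.1407 kPa
Final effective stress: σ'_f = 59.4 + 8.1407 = 67.541 kPa.
σ'_f = 67.541 > σ'_p = 62.5 kPa, so the stress path crosses the preconsolidation pressure — recompression up to σ'_p, then virgin compression beyond:
S_c = H/(1+e₀)·[C_r·log₁₀(σ'_p/σ'_0) + C_c·log₁₀(σ'_f/σ'_p)]
    = 2.7/2.27 × [0.03×log₁₀(62.5/59.4) + 0.35×log₁₀(67.541/62.5)]
    = 1.1894 × [0.00066281 + 0.011791] = 0.01481 m

S_c ≈ 14.8 mm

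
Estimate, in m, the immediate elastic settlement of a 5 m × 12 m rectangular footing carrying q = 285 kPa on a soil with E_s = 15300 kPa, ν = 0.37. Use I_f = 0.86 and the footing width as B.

S_e ≈ 0.0691 m

Immediate (elastic) settlement: S_e = q·B·(1−ν²)/E_s · I_f.
S_e = 285 × 5 × (1 − 0.37²) / 15300 × 0.86
    = 285 × 5 × 0.8631 / 15300 × 0.86
    = 0.06913 m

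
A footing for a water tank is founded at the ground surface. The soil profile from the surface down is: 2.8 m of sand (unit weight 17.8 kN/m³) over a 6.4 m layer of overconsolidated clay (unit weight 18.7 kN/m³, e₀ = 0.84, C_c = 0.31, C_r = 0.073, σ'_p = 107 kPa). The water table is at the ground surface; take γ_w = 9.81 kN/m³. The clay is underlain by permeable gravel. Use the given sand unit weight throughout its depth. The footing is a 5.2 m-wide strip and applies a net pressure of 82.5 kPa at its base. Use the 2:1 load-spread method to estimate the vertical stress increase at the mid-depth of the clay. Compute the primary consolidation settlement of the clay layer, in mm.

Mid-depth of clay below the ground surface: z = 2.8 + 6.4/2 = 6 m.
Total vertical stress at mid-clay: σ_v = 17.8×2.8 + 18.7×3.2 = 109.68 kPa.
Pore pressure: u = 9.81×(6 − 0) = 58.86 kPa.
Initial effective stress: σ'_0 = σ_v − u = 109.68 − 58.86 = 50.82 kPa.
Stress increase at mid-clay by the 2:1 spreading method:
Δσ = qB/(B+z) = 82.5×5.2/(5.2+6) = 38.304 kPa
Final effective stress: σ'_f = 50.82 + 38.304 = 89.124 kPa.
σ'_f = 89.124 ≤ σ'_p = 107 kPa, so the clay remains overconsolidated and only the recompression index applies:
S_c = C_r·H/(1+e₀)·log₁₀(σ'_f/σ'_0) = 0.073×6.4/1.84×log₁₀(89.124/50.82)
    = 0.25392 × 0.24396 = 0.06195 m

S_c ≈ 61.9 mm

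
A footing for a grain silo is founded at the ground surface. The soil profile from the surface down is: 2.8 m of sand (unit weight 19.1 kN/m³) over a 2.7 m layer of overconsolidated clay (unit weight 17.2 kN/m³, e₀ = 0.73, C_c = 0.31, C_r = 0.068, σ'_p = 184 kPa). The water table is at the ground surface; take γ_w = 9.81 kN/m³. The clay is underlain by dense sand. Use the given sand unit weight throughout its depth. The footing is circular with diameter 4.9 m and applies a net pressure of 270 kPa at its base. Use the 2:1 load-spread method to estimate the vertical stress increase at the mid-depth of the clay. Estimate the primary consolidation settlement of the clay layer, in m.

S_c ≈ 0.0536 m

Mid-depth of clay below the ground surface: z = 2.8 + 2.7/2 = 4.15 m.
Total vertical stress at mid-clay: σ_v = 19.1×2.8 + 17.2×1.35 = 76.7 kPa.
Pore pressure: u = 9.81×(4.15 − 0) = 40.712 kPa.
Initial effective stress: σ'_0 = σ_v − u = 76.7 − 40.712 = 35.988 kPa.
Stress increase at mid-clay by the 2:1 spreading method:
Δσ ≈ qD²/(D+z)² = 270×4.9²/(4.9+4.15)² = 79.151 kPa
Final effective stress: σ'_f = 35.988 + 79.151 = 115.14 kPa.
σ'_f = 115.14 ≤ σ'_p = 184 kPa, so the clay remains overconsolidated and only the recompression index applies:
S_c = C_r·H/(1+e₀)·log₁₀(σ'_f/σ'_0) = 0.068×2.7/1.73×log₁₀(115.14/35.988)
    = 0.10613 × 0.50507 = 0.0536 m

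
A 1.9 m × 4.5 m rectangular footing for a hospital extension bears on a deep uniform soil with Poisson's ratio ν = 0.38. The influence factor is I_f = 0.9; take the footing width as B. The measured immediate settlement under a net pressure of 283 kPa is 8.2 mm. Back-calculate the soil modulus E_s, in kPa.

E_s ≈ 50500 kPa

S_e = q·B·(1−ν²)/E_s · I_f  ⇒  E_s = q·B·(1−ν²)·I_f / S_e.
E_s = 283 × 1.9 × 0.8556 × 0.9 / 0.0082 = 50490 kPa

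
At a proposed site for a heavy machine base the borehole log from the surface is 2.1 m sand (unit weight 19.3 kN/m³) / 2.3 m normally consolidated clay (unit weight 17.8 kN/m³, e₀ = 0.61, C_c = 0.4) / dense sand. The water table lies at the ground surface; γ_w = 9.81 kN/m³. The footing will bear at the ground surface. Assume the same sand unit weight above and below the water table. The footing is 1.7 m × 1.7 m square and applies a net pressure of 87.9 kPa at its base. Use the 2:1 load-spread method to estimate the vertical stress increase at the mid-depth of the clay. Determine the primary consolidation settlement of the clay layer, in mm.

S_c ≈ 75.6 mm

Mid-depth of clay below the ground surface: z = 2.1 + 2.3/2 = 3.25 m.
Total vertical stress at mid-clay: σ_v = 19.3×2.1 + 17.8×1.15 = 61 kPa.
Pore pressure: u = 9.81×(3.25 − 0) = 31.883 kPa.
Initial effective stress: σ'_0 = σ_v − u = 61 − 31.883 = 29.117 kPa.
Stress increase at mid-clay by the 2:1 spreading method:
Δσ = qBL/((B+z)(L+z)) = 87.9×1.7×1.7/((1.7+3.25)(1.7+3.25)) = 10.368 kPa
Final effective stress: σ'_f = σ'_0 + Δσ = 29.117 + 10.368 = 39.485 kPa.
Normally consolidated clay, so the full stress increment lies on the virgin compression line:
S_c = C_c·H/(1+e₀)·log₁₀(σ'_f/σ'_0) = 0.4×2.3/(1+0.61)×log₁₀(39.485/29.117)
    = 0.57143 × 0.13229 = 0.07559 m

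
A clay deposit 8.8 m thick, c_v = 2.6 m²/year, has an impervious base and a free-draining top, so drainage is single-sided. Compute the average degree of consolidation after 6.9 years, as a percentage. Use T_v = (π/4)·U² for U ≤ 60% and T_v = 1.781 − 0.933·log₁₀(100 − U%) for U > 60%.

Drainage path length: H_d = H = 8.8 m (single drainage).
T_v = c_v·t/H_d² = 2.6×6.9/8.8² = 0.23166.
T_v = 0.23166 corresponds to the U ≤ 60% branch:
U = √(4T_v/π) = 0.5431

U ≈ 54.3 %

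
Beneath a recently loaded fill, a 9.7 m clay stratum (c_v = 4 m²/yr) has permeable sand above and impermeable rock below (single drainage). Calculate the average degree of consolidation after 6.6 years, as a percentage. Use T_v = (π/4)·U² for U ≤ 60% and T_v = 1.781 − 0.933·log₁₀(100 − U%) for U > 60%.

U ≈ 59.8 %

Drainage path length: H_d = H = 9.7 m (single drainage).
T_v = c_v·t/H_d² = 4×6.6/9.7² = 0.28058.
T_v = 0.28058 corresponds to the U ≤ 60% branch:
U = √(4T_v/π) = 0.5977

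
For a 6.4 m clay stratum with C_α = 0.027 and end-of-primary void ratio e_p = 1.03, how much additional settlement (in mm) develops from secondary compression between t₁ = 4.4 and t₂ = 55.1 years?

S_s ≈ 93.4 mm

Secondary compression: S_s = C_α·H/(1+e_p)·log₁₀(t₂/t₁)
S_s = 0.027×6.4/(1+1.03)×log₁₀(55.1/4.4)
    = 0.08512 × 1.098 = 0.09344 m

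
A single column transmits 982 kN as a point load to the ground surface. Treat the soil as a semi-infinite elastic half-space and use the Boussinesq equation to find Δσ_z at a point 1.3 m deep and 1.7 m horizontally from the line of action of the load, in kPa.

Boussinesq vertical stress below a point load on an elastic half-space:
Δσ_z = 3P/(2πz²) · [1 + (r/z)²]^(−5/2)
r/z = 1.7/1.3 = 1.3077; [1+(r/z)²]^(−5/2) = 0.082709.
Δσ_z = 3×982/(2π×1.3²) × 0.082709 = 277.44 × 0.082709 = 22.95 kPa

Δσ_z ≈ 22.9 kPa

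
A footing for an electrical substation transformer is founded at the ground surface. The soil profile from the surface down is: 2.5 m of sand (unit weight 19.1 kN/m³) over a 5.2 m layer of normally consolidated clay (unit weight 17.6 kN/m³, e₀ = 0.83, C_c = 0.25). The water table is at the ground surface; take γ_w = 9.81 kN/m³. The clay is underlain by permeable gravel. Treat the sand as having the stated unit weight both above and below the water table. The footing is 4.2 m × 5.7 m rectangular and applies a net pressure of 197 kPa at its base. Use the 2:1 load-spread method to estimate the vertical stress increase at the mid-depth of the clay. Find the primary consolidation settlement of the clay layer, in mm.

Mid-depth of clay below the ground surface: z = 2.5 + 5.2/2 = 5.1 m.
Total vertical stress at mid-clay: σ_v = 19.1×2.5 + 17.6×2.6 = 93.51 kPa.
Pore pressure: u = 9.81×(5.1 − 0) = 50.031 kPa.
Initial effective stress: σ'_0 = σ_v − u = 93.51 − 50.031 = 43.479 kPa.
Stress increase at mid-clay by the 2:1 spreading method:
Δσ = qBL/((B+z)(L+z)) = 197×4.2×5.7/((4.2+5.1)(5.7+5.1)) = 46.955 kPa
Final effective stress: σ'_f = σ'_0 + Δσ = 43.479 + 46.955 = 90.434 kPa.
Normally consolidated clay, so the full stress increment lies on the virgin compression line:
S_c = C_c·H/(1+e₀)·log₁₀(σ'_f/σ'_0) = 0.25×5.2/(1+0.83)×log₁₀(90.434/43.479)
    = 0.71038 × 0.31805 = 0.2259 m

S_c ≈ 226 mm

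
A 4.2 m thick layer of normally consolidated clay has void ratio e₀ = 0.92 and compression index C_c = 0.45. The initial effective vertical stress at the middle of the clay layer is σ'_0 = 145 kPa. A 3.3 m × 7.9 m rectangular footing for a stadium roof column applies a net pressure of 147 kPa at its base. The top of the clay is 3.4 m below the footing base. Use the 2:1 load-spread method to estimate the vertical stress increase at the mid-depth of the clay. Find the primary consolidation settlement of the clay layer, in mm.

S_c ≈ 86.5 mm

Mid-depth of clay below the footing base: z = 3.4 + 4.2/2 = 5.5 m.
Stress increase at mid-clay by the 2:1 spreading method:
Δσ = qBL/((B+z)(L+z)) = 147×3.3×7.9/((3.3+5.5)(7.9+5.5)) = 32.499 kPa
Final effective stress: σ'_f = σ'_0 + Δσ = 145 + 32.499 = 177.5 kPa.
Normally consolidated clay, so the full stress increment lies on the virgin compression line:
S_c = C_c·H/(1+e₀)·log₁₀(σ'_f/σ'_0) = 0.45×4.2/(1+0.92)×log₁₀(177.5/145)
    = 0.98438 × 0.08783 = 0.08646 m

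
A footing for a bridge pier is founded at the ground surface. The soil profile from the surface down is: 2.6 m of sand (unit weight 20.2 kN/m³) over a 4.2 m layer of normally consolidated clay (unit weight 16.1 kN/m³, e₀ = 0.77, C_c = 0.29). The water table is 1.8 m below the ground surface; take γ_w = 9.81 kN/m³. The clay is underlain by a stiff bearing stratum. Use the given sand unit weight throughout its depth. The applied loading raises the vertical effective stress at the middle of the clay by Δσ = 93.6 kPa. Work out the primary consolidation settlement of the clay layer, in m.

S_c ≈ 0.288 m

Mid-depth of clay below the ground surface: z = 2.6 + 4.2/2 = 4.7 m.
Total vertical stress at mid-clay: σ_v = 20.2×2.6 + 16.1×2.1 = 86.33 kPa.
Pore pressure: u = 9.81×(4.7 − 1.8) = 28.449 kPa.
Initial effective stress: σ'_0 = σ_v − u = 86.33 − 28.449 = 57.881 kPa.
Final effective stress: σ'_f = σ'_0 + Δσ = 57.881 + 93.6 = 151.48 kPa.
Normally consolidated clay, so the full stress increment lies on the virgin compression line:
S_c = C_c·H/(1+e₀)·log₁₀(σ'_f/σ'_0) = 0.29×4.2/(1+0.77)×log₁₀(151.48/57.881)
    = 0.68814 × 0.41782 = 0.2875 m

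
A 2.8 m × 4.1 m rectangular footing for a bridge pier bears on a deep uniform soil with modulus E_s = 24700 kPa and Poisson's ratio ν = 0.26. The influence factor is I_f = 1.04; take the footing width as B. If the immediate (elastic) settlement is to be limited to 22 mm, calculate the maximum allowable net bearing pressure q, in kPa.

q ≈ 200 kPa

S_e = q·B·(1−ν²)/E_s · I_f  ⇒  q = S_e·E_s / (B·(1−ν²)·I_f).
q = 0.022 × 24700 / (2.8 × 0.9324 × 1.04) = 200.1 kPa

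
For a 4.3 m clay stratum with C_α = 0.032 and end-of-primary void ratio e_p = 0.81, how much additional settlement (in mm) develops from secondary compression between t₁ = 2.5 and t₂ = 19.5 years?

Secondary compression: S_s = C_α·H/(1+e_p)·log₁₀(t₂/t₁)
S_s = 0.032×4.3/(1+0.81)×log₁₀(19.5/2.5)
    = 0.07602 × 0.8921 = 0.06782 m

S_s ≈ 67.8 mm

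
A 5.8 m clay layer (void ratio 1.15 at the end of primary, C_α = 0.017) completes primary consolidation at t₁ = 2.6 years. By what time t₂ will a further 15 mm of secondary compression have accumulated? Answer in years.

t₂ ≈ 5.52 years

S_s = C_α·H/(1+e_p)·log₁₀(t₂/t₁) ⇒ log₁₀(t₂/t₁) = S_s·(1+e_p)/(C_α·H).
log₁₀(t₂/t₁) = 0.015 × (1+1.15) / (0.017×5.8) = 0.3271
t₂ = t₁ × 10^0.3271 = 2.6 × 2.124 = 5.521 years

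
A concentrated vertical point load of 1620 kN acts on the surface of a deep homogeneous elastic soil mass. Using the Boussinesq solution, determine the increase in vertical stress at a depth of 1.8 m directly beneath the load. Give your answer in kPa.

Δσ_z ≈ 239 kPa

Boussinesq vertical stress below a point load on an elastic half-space:
Δσ_z = 3P/(2πz²) · [1 + (r/z)²]^(−5/2)
r/z = 0/1.8 = 0; [1+(r/z)²]^(−5/2) = 1.
Δσ_z = 3×1620/(2π×1.8²) × 1 = 238.73 × 1 = 238.7 kPa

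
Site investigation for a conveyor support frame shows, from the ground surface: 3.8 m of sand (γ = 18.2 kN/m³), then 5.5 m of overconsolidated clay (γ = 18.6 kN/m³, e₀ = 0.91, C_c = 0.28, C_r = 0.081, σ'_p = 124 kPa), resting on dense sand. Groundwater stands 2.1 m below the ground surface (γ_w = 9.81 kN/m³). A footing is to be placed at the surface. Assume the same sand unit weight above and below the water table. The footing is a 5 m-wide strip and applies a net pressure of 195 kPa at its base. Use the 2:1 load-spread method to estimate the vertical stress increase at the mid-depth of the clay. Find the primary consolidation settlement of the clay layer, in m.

Mid-depth of clay below the ground surface: z = 3.8 + 5.5/2 = 6.55 m.
Total vertical stress at mid-clay: σ_v = 18.2×3.8 + 18.6×2.75 = 120.31 kPa.
Pore pressure: u = 9.81×(6.55 − 2.1) = 43.655 kPa.
Initial effective stress: σ'_0 = σ_v − u = 120.31 − 43.655 = 76.655 kPa.
Stress increase at mid-clay by the 2:1 spreading method:
Δσ = qB/(B+z) = 195×5/(5+6.55) = 84.416 kPa
Final effective stress: σ'_f = 76.655 + 84.416 = 161.07 kPa.
σ'_f = 161.07 > σ'_p = 124 kPa, so the stress path crosses the preconsolidation pressure — recompression up to σ'_p, then virgin compression beyond:
S_c = H/(1+e₀)·[C_r·log₁₀(σ'_p/σ'_0) + C_c·log₁₀(σ'_f/σ'_p)]
    = 5.5/1.91 × [0.081×log₁₀(124/76.655) + 0.28×log₁₀(161.07/124)]
    = 2.8796 × [0.016919 + 0.031806] = 0.1403 m

S_c ≈ 0.14 m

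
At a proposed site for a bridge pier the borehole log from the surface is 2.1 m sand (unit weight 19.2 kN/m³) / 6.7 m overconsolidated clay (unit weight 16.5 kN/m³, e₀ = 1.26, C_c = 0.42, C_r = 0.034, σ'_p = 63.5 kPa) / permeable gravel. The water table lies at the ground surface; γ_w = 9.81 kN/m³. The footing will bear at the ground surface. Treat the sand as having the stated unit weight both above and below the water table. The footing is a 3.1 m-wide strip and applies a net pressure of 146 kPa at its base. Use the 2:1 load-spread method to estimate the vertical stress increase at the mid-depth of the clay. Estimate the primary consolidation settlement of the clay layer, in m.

Mid-depth of clay below the ground surface: z = 2.1 + 6.7/2 = 5.45 m.
Total vertical stress at mid-clay: σ_v = 19.2×2.1 + 16.5×3.35 = 95.595 kPa.
Pore pressure: u = 9.81×(5.45 − 0) = 53.465 kPa.
Initial effective stress: σ'_0 = σ_v − u = 95.595 − 53.465 = 42.13 kPa.
Stress increase at mid-clay by the 2:1 spreading method:
Δσ = qB/(B+z) = 146×3.1/(3.1+5.45) = 52.936 kPa
Final effective stress: σ'_f = 42.13 + 52.936 = 95.066 kPa.
σ'_f = 95.066 > σ'_p = 63.5 kPa, so the stress path crosses the preconsolidation pressure — recompression up to σ'_p, then virgin compression beyond:
S_c = H/(1+e₀)·[C_r·log₁₀(σ'_p/σ'_0) + C_c·log₁₀(σ'_f/σ'_p)]
    = 6.7/2.26 × [0.034×log₁₀(63.5/42.13) + 0.42×log₁₀(95.066/63.5)]
    = 2.9646 × [0.0060582 + 0.073606] = 0.2362 m

S_c ≈ 0.236 m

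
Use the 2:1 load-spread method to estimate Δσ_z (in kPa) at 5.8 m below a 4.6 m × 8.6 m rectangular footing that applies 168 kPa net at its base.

Δσ_z ≈ 44.4 kPa

By the 2:1 method the load spreads at 1 horizontal : 2 vertical, so at depth z the loaded area has grown by z in each plan dimension:
Δσ = qBL/((B+z)(L+z)) = 168×4.6×8.6/((4.6+5.8)(8.6+5.8)) = 44.378 kPa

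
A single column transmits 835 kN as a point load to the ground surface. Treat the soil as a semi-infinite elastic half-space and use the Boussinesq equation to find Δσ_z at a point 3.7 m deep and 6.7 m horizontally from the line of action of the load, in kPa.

Δσ_z ≈ 0.769 kPa

Boussinesq vertical stress below a point load on an elastic half-space:
Δσ_z = 3P/(2πz²) · [1 + (r/z)²]^(−5/2)
r/z = 6.7/3.7 = 1.8108; [1+(r/z)²]^(−5/2) = 0.026402.
Δσ_z = 3×835/(2π×3.7²) × 0.026402 = 29.122 × 0.026402 = 0.7689 kPa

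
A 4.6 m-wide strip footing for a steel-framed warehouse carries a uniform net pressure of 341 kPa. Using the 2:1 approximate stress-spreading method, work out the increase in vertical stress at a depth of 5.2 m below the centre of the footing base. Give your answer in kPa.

By the 2:1 method the load spreads at 1 horizontal : 2 vertical, so at depth z the loaded area has grown by z in each plan dimension:
Δσ = qB/(B+z) = 341×4.6/(4.6+5.2) = 160.06 kPa

Δσ_z ≈ 160 kPa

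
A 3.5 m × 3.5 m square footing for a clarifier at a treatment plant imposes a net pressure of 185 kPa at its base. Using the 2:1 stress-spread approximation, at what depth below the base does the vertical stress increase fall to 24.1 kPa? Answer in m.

z ≈ 6.2 m

2:1 spreading — at depth z the loaded area has grown by z in each plan dimension:
qB²/(B+z)² = Δσ_z ⇒ z = B(√(q/Δσ_z) − 1) = 3.5×(√(185/24.1) − 1) = 6.197 m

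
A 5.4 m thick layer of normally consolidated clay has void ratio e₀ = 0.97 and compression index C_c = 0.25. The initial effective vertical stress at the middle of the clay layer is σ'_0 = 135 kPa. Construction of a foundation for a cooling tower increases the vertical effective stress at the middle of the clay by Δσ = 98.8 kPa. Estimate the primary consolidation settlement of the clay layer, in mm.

S_c ≈ 163 mm

Final effective stress: σ'_f = σ'_0 + Δσ = 135 + 98.8 = 233.8 kPa.
Normally consolidated clay, so the full stress increment lies on the virgin compression line:
S_c = C_c·H/(1+e₀)·log₁₀(σ'_f/σ'_0) = 0.25×5.4/(1+0.97)×log₁₀(233.8/135)
    = 0.68528 × 0.23851 = 0.1634 m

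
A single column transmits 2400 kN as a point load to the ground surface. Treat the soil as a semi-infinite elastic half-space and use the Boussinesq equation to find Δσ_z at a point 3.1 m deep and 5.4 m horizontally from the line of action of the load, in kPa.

Δσ_z ≈ 3.65 kPa

Boussinesq vertical stress below a point load on an elastic half-space:
Δσ_z = 3P/(2πz²) · [1 + (r/z)²]^(−5/2)
r/z = 5.4/3.1 = 1.7419; [1+(r/z)²]^(−5/2) = 0.030589.
Δσ_z = 3×2400/(2π×3.1²) × 0.030589 = 119.24 × 0.030589 = 3.647 kPa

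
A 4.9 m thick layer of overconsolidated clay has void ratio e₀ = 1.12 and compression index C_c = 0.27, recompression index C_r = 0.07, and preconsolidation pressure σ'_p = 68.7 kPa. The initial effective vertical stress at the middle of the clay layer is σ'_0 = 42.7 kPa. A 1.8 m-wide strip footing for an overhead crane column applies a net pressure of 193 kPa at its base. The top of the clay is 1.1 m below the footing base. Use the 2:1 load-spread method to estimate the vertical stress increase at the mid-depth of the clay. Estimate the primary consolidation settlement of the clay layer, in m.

S_c ≈ 0.155 m

Mid-depth of clay below the footing base: z = 1.1 + 4.9/2 = 3.55 m.
Stress increase at mid-clay by the 2:1 spreading method:
Δσ = qB/(B+z) = 193×1.8/(1.8+3.55) = 64.935 kPa
Final effective stress: σ'_f = 42.7 + 64.935 = 107.64 kPa.
σ'_f = 107.64 > σ'_p = 68.7 kPa, so the stress path crosses the preconsolidation pressure — recompression up to σ'_p, then virgin compression beyond:
S_c = H/(1+e₀)·[C_r·log₁₀(σ'_p/σ'_0) + C_c·log₁₀(σ'_f/σ'_p)]
    = 4.9/2.12 × [0.07×log₁₀(68.7/42.7) + 0.27×log₁₀(107.64/68.7)]
    = 2.3113 × [0.014457 + 0.052655] = 0.1551 m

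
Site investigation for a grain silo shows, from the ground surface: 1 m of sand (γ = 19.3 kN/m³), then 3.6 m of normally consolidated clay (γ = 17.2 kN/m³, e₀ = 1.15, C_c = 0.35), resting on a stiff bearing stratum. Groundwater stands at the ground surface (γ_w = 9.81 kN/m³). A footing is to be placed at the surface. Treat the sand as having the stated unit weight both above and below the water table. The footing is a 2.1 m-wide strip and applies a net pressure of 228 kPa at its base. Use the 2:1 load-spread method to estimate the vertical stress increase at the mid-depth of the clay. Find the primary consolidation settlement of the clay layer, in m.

Mid-depth of clay below the ground surface: z = 1 + 3.6/2 = 2.8 m.
Total vertical stress at mid-clay: σ_v = 19.3×1 + 17.2×1.8 = 50.26 kPa.
Pore pressure: u = 9.81×(2.8 − 0) = 27.468 kPa.
Initial effective stress: σ'_0 = σ_v − u = 50.26 − 27.468 = 22.792 kPa.
Stress increase at mid-clay by the 2:1 spreading method:
Δσ = qB/(B+z) = 228×2.1/(2.1+2.8) = 97.714 kPa
Final effective stress: σ'_f = σ'_0 + Δσ = 22.792 + 97.714 = 120.51 kPa.
Normally consolidated clay, so the full stress increment lies on the virgin compression line:
S_c = C_c·H/(1+e₀)·log₁₀(σ'_f/σ'_0) = 0.35×3.6/(1+1.15)×log₁₀(120.51/22.792)
    = 0.58605 × 0.72324 = 0.4239 m

S_c ≈ 0.424 m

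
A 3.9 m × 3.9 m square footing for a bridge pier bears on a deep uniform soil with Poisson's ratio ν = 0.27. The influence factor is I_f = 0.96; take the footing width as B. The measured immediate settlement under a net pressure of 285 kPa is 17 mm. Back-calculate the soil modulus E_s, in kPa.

E_s ≈ 58200 kPa

S_e = q·B·(1−ν²)/E_s · I_f  ⇒  E_s = q·B·(1−ν²)·I_f / S_e.
E_s = 285 × 3.9 × 0.9271 × 0.96 / 0.017 = 58190 kPa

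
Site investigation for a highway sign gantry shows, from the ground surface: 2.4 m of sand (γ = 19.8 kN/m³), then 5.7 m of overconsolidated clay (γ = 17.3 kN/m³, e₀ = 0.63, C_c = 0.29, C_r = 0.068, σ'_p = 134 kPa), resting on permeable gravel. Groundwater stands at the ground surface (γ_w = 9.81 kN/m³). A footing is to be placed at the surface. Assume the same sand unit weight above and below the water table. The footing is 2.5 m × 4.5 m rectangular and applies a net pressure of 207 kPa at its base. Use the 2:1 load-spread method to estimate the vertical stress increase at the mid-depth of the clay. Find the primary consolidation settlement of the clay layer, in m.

Mid-depth of clay below the ground surface: z = 2.4 + 5.7/2 = 5.25 m.
Total vertical stress at mid-clay: σ_v = 19.8×2.4 + 17.3×2.85 = 96.825 kPa.
Pore pressure: u = 9.81×(5.25 − 0) = 51.503 kPa.
Initial effective stress: σ'_0 = σ_v − u = 96.825 − 51.503 = 45.322 kPa.
Stress increase at mid-clay by the 2:1 spreading method:
Δσ = qBL/((B+z)(L+z)) = 207×2.5×4.5/((2.5+5.25)(4.5+5.25)) = 30.819 kPa
Final effective stress: σ'_f = 45.322 + 30.819 = 76.141 kPa.
σ'_f = 76.141 ≤ σ'_p = 134 kPa, so the clay remains overconsolidated and only the recompression index applies:
S_c = C_r·H/(1+e₀)·log₁₀(σ'_f/σ'_0) = 0.068×5.7/1.63×log₁₀(76.141/45.322)
    = 0.23779 × 0.22531 = 0.05358 m

S_c ≈ 0.0536 m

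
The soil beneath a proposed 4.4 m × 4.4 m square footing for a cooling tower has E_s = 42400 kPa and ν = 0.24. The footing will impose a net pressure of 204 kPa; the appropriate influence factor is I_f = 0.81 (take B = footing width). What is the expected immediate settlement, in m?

Immediate (elastic) settlement: S_e = q·B·(1−ν²)/E_s · I_f.
S_e = 204 × 4.4 × (1 − 0.24²) / 42400 × 0.81
    = 204 × 4.4 × 0.9424 / 42400 × 0.81
    = 0.01616 m

S_e ≈ 0.0162 m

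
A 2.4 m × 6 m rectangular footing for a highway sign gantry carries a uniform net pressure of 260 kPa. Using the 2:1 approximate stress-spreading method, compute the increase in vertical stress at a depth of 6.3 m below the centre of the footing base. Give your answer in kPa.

By the 2:1 method the load spreads at 1 horizontal : 2 vertical, so at depth z the loaded area has grown by z in each plan dimension:
Δσ = qBL/((B+z)(L+z)) = 260×2.4×6/((2.4+6.3)(6+6.3)) = 34.987 kPa

Δσ_z ≈ 35 kPa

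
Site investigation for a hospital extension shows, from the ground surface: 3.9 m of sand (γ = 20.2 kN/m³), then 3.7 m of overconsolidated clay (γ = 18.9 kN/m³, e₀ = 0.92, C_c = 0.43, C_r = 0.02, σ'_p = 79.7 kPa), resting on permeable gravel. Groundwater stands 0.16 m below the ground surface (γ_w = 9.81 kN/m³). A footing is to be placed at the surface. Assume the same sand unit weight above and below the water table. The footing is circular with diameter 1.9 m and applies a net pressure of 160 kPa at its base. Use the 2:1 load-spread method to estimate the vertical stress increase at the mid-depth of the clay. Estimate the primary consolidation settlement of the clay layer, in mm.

S_c ≈ 2.59 mm

Mid-depth of clay below the ground surface: z = 3.9 + 3.7/2 = 5.75 m.
Total vertical stress at mid-clay: σ_v = 20.2×3.9 + 18.9×1.85 = 113.75 kPa.
Pore pressure: u = 9.81×(5.75 − 0.16) = 54.838 kPa.
Initial effective stress: σ'_0 = σ_v − u = 113.75 − 54.838 = 58.912 kPa.
Stress increase at mid-clay by the 2:1 spreading method:
Δσ ≈ qD²/(D+z)² = 160×1.9²/(1.9+5.75)² = 9.8697 kPa
Final effective stress: σ'_f = 58.912 + 9.8697 = 68.782 kPa.
σ'_f = 68.782 ≤ σ'_p = 79.7 kPa, so the clay remains overconsolidated and only the recompression index applies:
S_c = C_r·H/(1+e₀)·log₁₀(σ'_f/σ'_0) = 0.02×3.7/1.92×log₁₀(68.782/58.912)
    = 0.038542 × 0.067271 = 0.002593 m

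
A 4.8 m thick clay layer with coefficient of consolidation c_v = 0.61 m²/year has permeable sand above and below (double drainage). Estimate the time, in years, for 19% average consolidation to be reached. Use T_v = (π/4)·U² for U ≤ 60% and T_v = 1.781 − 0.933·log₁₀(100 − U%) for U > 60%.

Drainage path length: H_d = H/2 = 2.4 m (double drainage).
U ≤ 60%: T_v = (π/4)·U² = (π/4)×0.19² = 0.028353.
t = T_v·H_d²/c_v = 0.028353×2.4²/0.61 = 0.2677 years.

t ≈ 0.268 years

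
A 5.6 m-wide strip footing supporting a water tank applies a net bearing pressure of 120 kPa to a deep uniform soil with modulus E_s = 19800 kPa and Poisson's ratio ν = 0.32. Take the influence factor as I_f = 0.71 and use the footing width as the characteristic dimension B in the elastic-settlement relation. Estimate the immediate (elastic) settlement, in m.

S_e ≈ 0.0216 m

Immediate (elastic) settlement: S_e = q·B·(1−ν²)/E_s · I_f.
S_e = 120 × 5.6 × (1 − 0.32²) / 19800 × 0.71
    = 120 × 5.6 × 0.8976 / 19800 × 0.71
    = 0.02163 m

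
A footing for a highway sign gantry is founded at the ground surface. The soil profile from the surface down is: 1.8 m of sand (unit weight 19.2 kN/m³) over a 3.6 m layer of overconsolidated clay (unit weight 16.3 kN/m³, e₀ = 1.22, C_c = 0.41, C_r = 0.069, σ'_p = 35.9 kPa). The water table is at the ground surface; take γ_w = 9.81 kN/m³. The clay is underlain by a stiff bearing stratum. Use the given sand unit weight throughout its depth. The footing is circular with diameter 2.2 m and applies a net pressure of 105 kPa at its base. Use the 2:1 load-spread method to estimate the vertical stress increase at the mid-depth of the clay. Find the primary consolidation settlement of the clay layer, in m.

Mid-depth of clay below the ground surface: z = 1.8 + 3.6/2 = 3.6 m.
Total vertical stress at mid-clay: σ_v = 19.2×1.8 + 16.3×1.8 = 63.9 kPa.
Pore pressure: u = 9.81×(3.6 − 0) = 35.316 kPa.
Initial effective stress: σ'_0 = σ_v − u = 63.9 − 35.316 = 28.584 kPa.
Stress increase at mid-clay by the 2:1 spreading method:
Δσ ≈ qD²/(D+z)² = 105×2.2²/(2.2+3.6)² = 15.107 kPa
Final effective stress: σ'_f = 28.584 + 15.107 = 43.691 kPa.
σ'_f = 43.691 > σ'_p = 35.9 kPa, so the stress path crosses the preconsolidation pressure — recompression up to σ'_p, then virgin compression beyond:
S_c = H/(1+e₀)·[C_r·log₁₀(σ'_p/σ'_0) + C_c·log₁₀(σ'_f/σ'_p)]
    = 3.6/2.22 × [0.069×log₁₀(35.9/28.584) + 0.41×log₁₀(43.691/35.9)]
    = 1.6216 × [0.006829 + 0.034972] = 0.06778 m

S_c ≈ 0.0678 m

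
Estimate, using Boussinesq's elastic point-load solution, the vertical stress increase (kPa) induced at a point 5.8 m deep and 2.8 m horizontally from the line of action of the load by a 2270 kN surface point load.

Δσ_z ≈ 19.1 kPa

Boussinesq vertical stress below a point load on an elastic half-space:
Δσ_z = 3P/(2πz²) · [1 + (r/z)²]^(−5/2)
r/z = 2.8/5.8 = 0.48276; [1+(r/z)²]^(−5/2) = 0.5923.
Δσ_z = 3×2270/(2π×5.8²) × 0.5923 = 32.219 × 0.5923 = 19.08 kPa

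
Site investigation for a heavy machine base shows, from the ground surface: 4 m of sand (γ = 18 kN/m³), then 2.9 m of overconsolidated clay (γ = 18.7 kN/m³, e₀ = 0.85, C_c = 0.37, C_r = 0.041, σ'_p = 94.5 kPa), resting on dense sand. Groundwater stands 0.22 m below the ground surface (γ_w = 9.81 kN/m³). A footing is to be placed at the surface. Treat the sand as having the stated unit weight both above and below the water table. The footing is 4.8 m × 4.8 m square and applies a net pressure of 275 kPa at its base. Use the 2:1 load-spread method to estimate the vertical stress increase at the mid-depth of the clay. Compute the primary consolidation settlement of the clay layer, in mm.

S_c ≈ 52.9 mm

Mid-depth of clay below the ground surface: z = 4 + 2.9/2 = 5.45 m.
Total vertical stress at mid-clay: σ_v = 18×4 + 18.7×1.45 = 99.115 kPa.
Pore pressure: u = 9.81×(5.45 − 0.22) = 51.306 kPa.
Initial effective stress: σ'_0 = σ_v − u = 99.115 − 51.306 = 47.809 kPa.
Stress increase at mid-clay by the 2:1 spreading method:
Δσ = qBL/((B+z)(L+z)) = 275×4.8×4.8/((4.8+5.45)(4.8+5.45)) = 60.307 kPa
Final effective stress: σ'_f = 47.809 + 60.307 = 108.12 kPa.
σ'_f = 108.12 > σ'_p = 94.5 kPa, so the stress path crosses the preconsolidation pressure — recompression up to σ'_p, then virgin compression beyond:
S_c = H/(1+e₀)·[C_r·log₁₀(σ'_p/σ'_0) + C_c·log₁₀(σ'_f/σ'_p)]
    = 2.9/1.85 × [0.041×log₁₀(94.5/47.809) + 0.37×log₁₀(108.12/94.5)]
    = 1.5676 × [0.012133 + 0.021635] = 0.05293 m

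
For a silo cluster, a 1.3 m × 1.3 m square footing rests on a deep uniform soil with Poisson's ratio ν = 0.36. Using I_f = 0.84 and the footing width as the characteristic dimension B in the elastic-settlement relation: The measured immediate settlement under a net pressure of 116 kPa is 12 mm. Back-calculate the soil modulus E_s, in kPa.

E_s ≈ 9190 kPa

S_e = q·B·(1−ν²)/E_s · I_f  ⇒  E_s = q·B·(1−ν²)·I_f / S_e.
E_s = 116 × 1.3 × 0.8704 × 0.84 / 0.012 = 9188 kPa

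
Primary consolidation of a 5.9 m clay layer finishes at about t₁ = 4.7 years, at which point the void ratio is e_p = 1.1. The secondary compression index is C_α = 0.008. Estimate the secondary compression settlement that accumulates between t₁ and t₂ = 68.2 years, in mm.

S_s ≈ 26.1 mm

Secondary compression: S_s = C_α·H/(1+e_p)·log₁₀(t₂/t₁)
S_s = 0.008×5.9/(1+1.1)×log₁₀(68.2/4.7)
    = 0.02248 × 1.162 = 0.02611 m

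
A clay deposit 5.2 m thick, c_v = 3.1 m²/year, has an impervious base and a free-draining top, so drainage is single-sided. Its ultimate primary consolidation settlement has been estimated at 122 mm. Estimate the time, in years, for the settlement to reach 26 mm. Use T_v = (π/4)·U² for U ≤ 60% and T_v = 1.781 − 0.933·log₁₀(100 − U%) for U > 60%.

Drainage path length: H_d = H = 5.2 m (single drainage).
U = S(t)/S_ult = 26/122 = 0.2131.
U ≤ 60%: T_v = (π/4)·U² = (π/4)×0.21311² = 0.035671.
t = T_v·H_d²/c_v = 0.035671×5.2²/3.1 = 0.3111 years.

t ≈ 0.311 years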